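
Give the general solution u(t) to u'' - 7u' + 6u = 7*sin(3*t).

Characteristic equation r² - 7r + 6 = 0 factors as (r - 1)(r - 6) = 0, so r = 1, 6.
Hence u_h = C1*exp(t) + C2*exp(6*t).
Try u_p = A*cos(3*t) + B*sin(3*t). Substituting and equating the coefficients of cos(3t) and sin(3t) gives A = 49/150, B = -7/150, so u_p = -7*sin(3*t)/150 + 49*cos(3*t)/150.

u = -7*sin(3*t)/150 + 49*cos(3*t)/150 + C1*exp(t) + C2*exp(6*t)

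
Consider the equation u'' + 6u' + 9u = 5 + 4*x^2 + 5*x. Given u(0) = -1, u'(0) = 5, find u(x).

u = 13/27 - 40*exp(-3*x)/27 - x/27 + 4*x**2/9 + 16*x*exp(-3*x)/27

Characteristic equation r² + 6r + 9 = 0 has discriminant (6)² - 4·(9) = 0, so r = -3 is a repeated root.
Hence u_h = (C1 + C2*x)*exp(-3*x).
For the particular solution try u_p = A0 + A1*x + A2*x^2. Substituting and matching coefficients of each power of x gives A0 = 13/27, A1 = -1/27, A2 = 4/9, so u_p = 13/27 - x/27 + 4*x^2/9.
General solution: u = 13/27 - x/27 + 4*x^2/9 + C1*exp(-3*x) + C2*x*exp(-3*x).
Apply the initial conditions: u(0) = 13/27 + C1 = -1 and u'(0) = -1/27 + C2 - 3*C1 = 5. Solving gives C1 = -40/27, C2 = 16/27.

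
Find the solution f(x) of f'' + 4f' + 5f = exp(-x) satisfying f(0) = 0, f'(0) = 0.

Characteristic equation r² + 4r + 5 = 0 has discriminant (4)² - 4·(5) = -4 < 0, so r = -2 ± i.
Hence f_h = C1*cos(x)*exp(-2*x) + C2*exp(-2*x)*sin(x).
Try f_p = A*exp(-x). Substituting into the equation and dividing by exp(-x) gives A = 1/2, so f_p = exp(-x)/2.
General solution: f = exp(-x)/2 + C1*cos(x)*exp(-2*x) + C2*exp(-2*x)*sin(x).
Apply the initial conditions: f(0) = 1/2 + C1 = 0 and f'(0) = -1/2 + C2 - 2*C1 = 0. Solving gives C1 = -1/2, C2 = -1/2.

f = exp(-x)/2 - cos(x)*exp(-2*x)/2 - exp(-2*x)*sin(x)/2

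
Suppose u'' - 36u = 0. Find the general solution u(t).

u = C1*exp(6*t) + C2*exp(-6*t)

Characteristic equation r² - 36 = 0 factors as (r - 6)(r + 6) = 0, so r = 6, -6.
Hence u_h = C1*exp(6*t) + C2*exp(-6*t).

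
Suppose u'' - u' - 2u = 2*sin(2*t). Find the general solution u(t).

u = -3*sin(2*t)/10 + cos(2*t)/10 + C1*exp(2*t) + C2*exp(-t)

Characteristic equation r² - r - 2 = 0 factors as (r - 2)(r + 1) = 0, so r = 2, -1.
Hence u_h = C1*exp(2*t) + C2*exp(-t).
Try u_p = A*cos(2*t) + B*sin(2*t). Substituting and equating the coefficients of cos(2t) and sin(2t) gives A = 1/10, B = -3/10, so u_p = -3*sin(2*t)/10 + cos(2*t)/10.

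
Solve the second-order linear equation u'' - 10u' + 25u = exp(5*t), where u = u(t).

u = C1*exp(5*t) + t**2*exp(5*t)/2 + C2*t*exp(5*t)

Characteristic equation r² - 10r + 25 = 0 has discriminant (-10)² - 4·(25) = 0, so r = 5 is a repeated root.
Hence u_h = (C1 + C2*t)*exp(5*t).
Since exp(5*t) solves the homogeneous equation (r = 5 is a root of multiplicity 2), multiply the trial by t^2. Try u_p = A*t^2*exp(5*t). Substituting into the equation and dividing by exp(5*t) gives A = 1/2, so u_p = t^2*exp(5*t)/2.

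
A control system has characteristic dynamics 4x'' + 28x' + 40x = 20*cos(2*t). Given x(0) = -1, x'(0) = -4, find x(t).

Divide through by 4: x'' + 7x' + 10x = 5*cos(2*t).
Characteristic equation r² + 7r + 10 = 0 factors as (r + 5)(r + 2) = 0, so r = -5, -2.
Hence x_h = C1*exp(-5*t) + C2*exp(-2*t).
Try x_p = A*cos(2*t) + B*sin(2*t). Substituting and equating the coefficients of cos(2t) and sin(2t) gives A = 15/116, B = 35/116, so x_p = 15*cos(2*t)/116 + 35*sin(2*t)/116.
General solution: x = 15*cos(2*t)/116 + 35*sin(2*t)/116 + C1*exp(-5*t) + C2*exp(-2*t).
Apply the initial conditions: x(0) = 15/116 + C1 + C2 = -1 and x'(0) = 35/58 - 5*C1 - 2*C2 = -4. Solving gives C1 = 199/87, C2 = -41/12.

x = -41*exp(-2*t)/12 + 15*cos(2*t)/116 + 35*sin(2*t)/116 + 199*exp(-5*t)/87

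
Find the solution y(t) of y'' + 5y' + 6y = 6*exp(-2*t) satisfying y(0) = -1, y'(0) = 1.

Characteristic equation r² + 5r + 6 = 0 factors as (r + 3)(r + 2) = 0, so r = -3, -2.
Hence y_h = C1*exp(-3*t) + C2*exp(-2*t).
Since exp(-2*t) solves the homogeneous equation (r = -2 is a root of multiplicity 1), multiply the trial by t. Try y_p = A*t*exp(-2*t). Substituting into the equation and dividing by exp(-2*t) gives A = 6, so y_p = 6*t*exp(-2*t).
General solution: y = C1*exp(-3*t) + C2*exp(-2*t) + 6*t*exp(-2*t).
Apply the initial conditions: y(0) = C1 + C2 = -1 and y'(0) = 6 - 3*C1 - 2*C2 = 1. Solving gives C1 = 7, C2 = -8.

y = -8*exp(-2*t) + 7*exp(-3*t) + 6*t*exp(-2*t)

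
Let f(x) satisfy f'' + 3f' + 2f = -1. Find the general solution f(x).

f = -1/2 + C1*exp(-2*x) + C2*exp(-x)

Characteristic equation r² + 3r + 2 = 0 factors as (r + 2)(r + 1) = 0, so r = -2, -1.
Hence f_h = C1*exp(-2*x) + C2*exp(-x).
For the particular solution try f_p = A0. Substituting and matching coefficients of each power of x gives A0 = -1/2, so f_p = -1/2.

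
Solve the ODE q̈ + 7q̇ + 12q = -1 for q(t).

Characteristic equation r² + 7r + 12 = 0 factors as (r + 3)(r + 4) = 0, so r = -3, -4.
Hence q_h = C1*exp(-3*t) + C2*exp(-4*t).
For the particular solution try q_p = A0. Substituting and matching coefficients of each power of t gives A0 = -1/12, so q_p = -1/12.

q = -1/12 + C1*exp(-3*t) + C2*exp(-4*t)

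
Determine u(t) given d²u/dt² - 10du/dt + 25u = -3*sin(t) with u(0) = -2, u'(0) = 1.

u = -661*exp(5*t)/338 - 18*sin(t)/169 - 15*cos(t)/338 + 283*t*exp(5*t)/26

Characteristic equation r² - 10r + 25 = 0 has discriminant (-10)² - 4·(25) = 0, so r = 5 is a repeated root.
Hence u_h = (C1 + C2*t)*exp(5*t).
Try u_p = A*cos(t) + B*sin(t). Substituting and equating the coefficients of cos(t) and sin(t) gives A = -15/338, B = -18/169, so u_p = -18*sin(t)/169 - 15*cos(t)/338.
General solution: u = -18*sin(t)/169 - 15*cos(t)/338 + C1*exp(5*t) + C2*t*exp(5*t).
Apply the initial conditions: u(0) = -15/338 + C1 = -2 and u'(0) = -18/169 + C2 + 5*C1 = 1. Solving gives C1 = -661/338, C2 = 283/26.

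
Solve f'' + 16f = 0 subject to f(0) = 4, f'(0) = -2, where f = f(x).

Characteristic equation r² + 16 = 0 has discriminant (0)² - 4·(16) = -64 < 0, so r = ± 4i.
Hence f_h = C1*cos(4*x) + C2*sin(4*x).
Apply the initial conditions: f(0) = C1 = 4 and f'(0) = 4*C2 = -2. Solving gives C1 = 4, C2 = -1/2.

f = 4*cos(4*x) - sin(4*x)/2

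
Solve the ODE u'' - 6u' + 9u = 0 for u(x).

Characteristic equation r² - 6r + 9 = 0 has discriminant (-6)² - 4·(9) = 0, so r = 3 is a repeated root.
Hence u_h = (C1 + C2*x)*exp(3*x).

u = C1*exp(3*x) + C2*x*exp(3*x)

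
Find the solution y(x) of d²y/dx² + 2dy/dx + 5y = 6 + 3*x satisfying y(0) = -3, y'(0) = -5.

y = 24/25 + 3*x/5 - 239*exp(-x)*sin(2*x)/50 - 99*cos(2*x)*exp(-x)/25

Characteristic equation r² + 2r + 5 = 0 has discriminant (2)² - 4·(5) = -16 < 0, so r = -1 ± 2i.
Hence y_h = C1*cos(2*x)*exp(-x) + C2*exp(-x)*sin(2*x).
For the particular solution try y_p = A0 + A1*x. Substituting and matching coefficients of each power of x gives A0 = 24/25, A1 = 3/5, so y_p = 24/25 + 3*x/5.
General solution: y = 24/25 + 3*x/5 + C1*cos(2*x)*exp(-x) + C2*exp(-x)*sin(2*x).
Apply the initial conditions: y(0) = 24/25 + C1 = -3 and y'(0) = 3/5 - C1 + 2*C2 = -5. Solving gives C1 = -99/25, C2 = -239/50.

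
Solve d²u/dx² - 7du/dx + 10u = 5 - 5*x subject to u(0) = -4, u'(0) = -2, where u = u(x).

Characteristic equation r² - 7r + 10 = 0 factors as (r - 5)(r - 2) = 0, so r = 5, 2.
Hence u_h = C1*exp(5*x) + C2*exp(2*x).
For the particular solution try u_p = A0 + A1*x. Substituting and matching coefficients of each power of x gives A0 = 3/20, A1 = -1/2, so u_p = 3/20 - x/2.
General solution: u = 3/20 - x/2 + C1*exp(5*x) + C2*exp(2*x).
Apply the initial conditions: u(0) = 3/20 + C1 + C2 = -4 and u'(0) = -1/2 + 2*C2 + 5*C1 = -2. Solving gives C1 = 34/15, C2 = -77/12.

u = 3/20 - 77*exp(2*x)/12 - x/2 + 34*exp(5*x)/15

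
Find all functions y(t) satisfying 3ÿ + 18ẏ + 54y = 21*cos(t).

y = 42*sin(t)/325 + 119*cos(t)/325 + C1*cos(3*t)*exp(-3*t) + C2*exp(-3*t)*sin(3*t)

Divide through by 3: y'' + 6y' + 18y = 7*cos(t).
Characteristic equation r² + 6r + 18 = 0 has discriminant (6)² - 4·(18) = -36 < 0, so r = -3 ± 3i.
Hence y_h = C1*cos(3*t)*exp(-3*t) + C2*exp(-3*t)*sin(3*t).
Try y_p = A*cos(t) + B*sin(t). Substituting and equating the coefficients of cos(t) and sin(t) gives A = 119/325, B = 42/325, so y_p = 42*sin(t)/325 + 119*cos(t)/325.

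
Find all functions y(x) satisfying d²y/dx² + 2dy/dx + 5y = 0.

y = C1*cos(2*x)*exp(-x) + C2*exp(-x)*sin(2*x)

Characteristic equation r² + 2r + 5 = 0 has discriminant (2)² - 4·(5) = -16 < 0, so r = -1 ± 2i.
Hence y_h = C1*cos(2*x)*exp(-x) + C2*exp(-x)*sin(2*x).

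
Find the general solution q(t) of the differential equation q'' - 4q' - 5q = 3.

q = -3/5 + C1*exp(-t) + C2*exp(5*t)

Characteristic equation r² - 4r - 5 = 0 factors as (r + 1)(r - 5) = 0, so r = -1, 5.
Hence q_h = C1*exp(-t) + C2*exp(5*t).
For the particular solution try q_p = A0. Substituting and matching coefficients of each power of t gives A0 = -3/5, so q_p = -3/5.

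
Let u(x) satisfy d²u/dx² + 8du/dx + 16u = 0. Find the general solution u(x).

u = C1*exp(-4*x) + C2*x*exp(-4*x)

Characteristic equation r² + 8r + 16 = 0 has discriminant (8)² - 4·(16) = 0, so r = -4 is a repeated root.
Hence u_h = (C1 + C2*x)*exp(-4*x).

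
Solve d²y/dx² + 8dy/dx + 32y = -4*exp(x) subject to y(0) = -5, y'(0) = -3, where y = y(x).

Characteristic equation r² + 8r + 32 = 0 has discriminant (8)² - 4·(32) = -64 < 0, so r = -4 ± 4i.
Hence y_h = C1*cos(4*x)*exp(-4*x) + C2*exp(-4*x)*sin(4*x).
Try y_p = A*exp(x). Substituting into the equation and dividing by exp(x) gives A = -4/41, so y_p = -4*exp(x)/41.
General solution: y = -4*exp(x)/41 + C1*cos(4*x)*exp(-4*x) + C2*exp(-4*x)*sin(4*x).
Apply the initial conditions: y(0) = -4/41 + C1 = -5 and y'(0) = -4/41 - 4*C1 + 4*C2 = -3. Solving gives C1 = -201/41, C2 = -923/164.

y = -4*exp(x)/41 - 923*exp(-4*x)*sin(4*x)/164 - 201*cos(4*x)*exp(-4*x)/41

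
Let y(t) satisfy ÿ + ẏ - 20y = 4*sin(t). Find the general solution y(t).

Characteristic equation r² + r - 20 = 0 factors as (r - 4)(r + 5) = 0, so r = 4, -5.
Hence y_h = C1*exp(4*t) + C2*exp(-5*t).
Try y_p = A*cos(t) + B*sin(t). Substituting and equating the coefficients of cos(t) and sin(t) gives A = -2/221, B = -42/221, so y_p = -42*sin(t)/221 - 2*cos(t)/221.

y = -42*sin(t)/221 - 2*cos(t)/221 + C1*exp(4*t) + C2*exp(-5*t)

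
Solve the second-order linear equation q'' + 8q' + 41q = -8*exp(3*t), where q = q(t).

q = -4*exp(3*t)/37 + C1*cos(5*t)*exp(-4*t) + C2*exp(-4*t)*sin(5*t)

Characteristic equation r² + 8r + 41 = 0 has discriminant (8)² - 4·(41) = -100 < 0, so r = -4 ± 5i.
Hence q_h = C1*cos(5*t)*exp(-4*t) + C2*exp(-4*t)*sin(5*t).
Try q_p = A*exp(3*t). Substituting into the equation and dividing by exp(3*t) gives A = -4/37, so q_p = -4*exp(3*t)/37.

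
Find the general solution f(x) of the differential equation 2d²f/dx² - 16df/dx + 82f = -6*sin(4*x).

f = -96*cos(4*x)/1649 - 75*sin(4*x)/1649 + C1*cos(5*x)*exp(4*x) + C2*exp(4*x)*sin(5*x)

Divide through by 2: f'' - 8f' + 41f = -3*sin(4*x).
Characteristic equation r² - 8r + 41 = 0 has discriminant (-8)² - 4·(41) = -100 < 0, so r = 4 ± 5i.
Hence f_h = C1*cos(5*x)*exp(4*x) + C2*exp(4*x)*sin(5*x).
Try f_p = A*cos(4*x) + B*sin(4*x). Substituting and equating the coefficients of cos(4x) and sin(4x) gives A = -96/1649, B = -75/1649, so f_p = -96*cos(4*x)/1649 - 75*sin(4*x)/1649.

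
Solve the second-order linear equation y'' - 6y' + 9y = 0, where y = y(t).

y = C1*exp(3*t) + C2*t*exp(3*t)

Characteristic equation r² - 6r + 9 = 0 has discriminant (-6)² - 4·(9) = 0, so r = 3 is a repeated root.
Hence y_h = (C1 + C2*t)*exp(3*t).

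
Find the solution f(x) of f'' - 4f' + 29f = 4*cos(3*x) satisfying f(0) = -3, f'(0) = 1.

f = -3*sin(3*x)/34 + 5*cos(3*x)/34 - 107*cos(5*x)*exp(2*x)/34 + 257*exp(2*x)*sin(5*x)/170

Characteristic equation r² - 4r + 29 = 0 has discriminant (-4)² - 4·(29) = -100 < 0, so r = 2 ± 5i.
Hence f_h = C1*cos(5*x)*exp(2*x) + C2*exp(2*x)*sin(5*x).
Try f_p = A*cos(3*x) + B*sin(3*x). Substituting and equating the coefficients of cos(3x) and sin(3x) gives A = 5/34, B = -3/34, so f_p = -3*sin(3*x)/34 + 5*cos(3*x)/34.
General solution: f = -3*sin(3*x)/34 + 5*cos(3*x)/34 + C1*cos(5*x)*exp(2*x) + C2*exp(2*x)*sin(5*x).
Apply the initial conditions: f(0) = 5/34 + C1 = -3 and f'(0) = -9/34 + 2*C1 + 5*C2 = 1. Solving gives C1 = -107/34, C2 = 257/170.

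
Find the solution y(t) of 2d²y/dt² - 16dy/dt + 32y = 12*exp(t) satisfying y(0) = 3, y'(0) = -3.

y = 2*exp(t)/3 + 7*exp(4*t)/3 - 13*t*exp(4*t)

Divide through by 2: y'' - 8y' + 16y = 6*exp(t).
Characteristic equation r² - 8r + 16 = 0 has discriminant (-8)² - 4·(16) = 0, so r = 4 is a repeated root.
Hence y_h = (C1 + C2*t)*exp(4*t).
Try y_p = A*exp(t). Substituting into the equation and dividing by exp(t) gives A = 2/3, so y_p = 2*exp(t)/3.
General solution: y = 2*exp(t)/3 + C1*exp(4*t) + C2*t*exp(4*t).
Apply the initial conditions: y(0) = 2/3 + C1 = 3 and y'(0) = 2/3 + C2 + 4*C1 = -3. Solving gives C1 = 7/3, C2 = -13.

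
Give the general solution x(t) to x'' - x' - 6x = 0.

Characteristic equation r² - r - 6 = 0 factors as (r + 2)(r - 3) = 0, so r = -2, 3.
Hence x_h = C1*exp(-2*t) + C2*exp(3*t).

x = C1*exp(-2*t) + C2*exp(3*t)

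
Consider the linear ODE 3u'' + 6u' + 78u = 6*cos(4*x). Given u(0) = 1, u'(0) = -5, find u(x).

Divide through by 3: u'' + 2u' + 26u = 2*cos(4*x).
Characteristic equation r² + 2r + 26 = 0 has discriminant (2)² - 4·(26) = -100 < 0, so r = -1 ± 5i.
Hence u_h = C1*cos(5*x)*exp(-x) + C2*exp(-x)*sin(5*x).
Try u_p = A*cos(4*x) + B*sin(4*x). Substituting and equating the coefficients of cos(4x) and sin(4x) gives A = 5/41, B = 4/41, so u_p = 4*sin(4*x)/41 + 5*cos(4*x)/41.
General solution: u = 4*sin(4*x)/41 + 5*cos(4*x)/41 + C1*cos(5*x)*exp(-x) + C2*exp(-x)*sin(5*x).
Apply the initial conditions: u(0) = 5/41 + C1 = 1 and u'(0) = 16/41 - C1 + 5*C2 = -5. Solving gives C1 = 36/41, C2 = -37/41.

u = 4*sin(4*x)/41 + 5*cos(4*x)/41 - 37*exp(-x)*sin(5*x)/41 + 36*cos(5*x)*exp(-x)/41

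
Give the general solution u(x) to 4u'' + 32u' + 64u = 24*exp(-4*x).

Divide through by 4: u'' + 8u' + 16u = 6*exp(-4*x).
Characteristic equation r² + 8r + 16 = 0 has discriminant (8)² - 4·(16) = 0, so r = -4 is a repeated root.
Hence u_h = (C1 + C2*x)*exp(-4*x).
Since exp(-4*x) solves the homogeneous equation (r = -4 is a root of multiplicity 2), multiply the trial by x^2. Try u_p = A*x^2*exp(-4*x). Substituting into the equation and dividing by exp(-4*x) gives A = 3, so u_p = 3*x^2*exp(-4*x).

u = C1*exp(-4*x) + 3*x**2*exp(-4*x) + C2*x*exp(-4*x)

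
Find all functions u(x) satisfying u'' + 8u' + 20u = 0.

Characteristic equation r² + 8r + 20 = 0 has discriminant (8)² - 4·(20) = -16 < 0, so r = -4 ± 2i.
Hence u_h = C1*cos(2*x)*exp(-4*x) + C2*exp(-4*x)*sin(2*x).

u = C1*cos(2*x)*exp(-4*x) + C2*exp(-4*x)*sin(2*x)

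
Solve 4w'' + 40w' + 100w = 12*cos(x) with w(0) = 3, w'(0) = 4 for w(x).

Divide through by 4: w'' + 10w' + 25w = 3*cos(x).
Characteristic equation r² + 10r + 25 = 0 has discriminant (10)² - 4·(25) = 0, so r = -5 is a repeated root.
Hence w_h = (C1 + C2*x)*exp(-5*x).
Try w_p = A*cos(x) + B*sin(x). Substituting and equating the coefficients of cos(x) and sin(x) gives A = 18/169, B = 15/338, so w_p = 15*sin(x)/338 + 18*cos(x)/169.
General solution: w = 15*sin(x)/338 + 18*cos(x)/169 + C1*exp(-5*x) + C2*x*exp(-5*x).
Apply the initial conditions: w(0) = 18/169 + C1 = 3 and w'(0) = 15/338 + C2 - 5*C1 = 4. Solving gives C1 = 489/169, C2 = 479/26.

w = 15*sin(x)/338 + 18*cos(x)/169 + 489*exp(-5*x)/169 + 479*x*exp(-5*x)/26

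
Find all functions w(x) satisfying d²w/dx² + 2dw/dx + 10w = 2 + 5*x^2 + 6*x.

w = 1/50 + x**2/2 + 2*x/5 + C1*cos(3*x)*exp(-x) + C2*exp(-x)*sin(3*x)

Characteristic equation r² + 2r + 10 = 0 has discriminant (2)² - 4·(10) = -36 < 0, so r = -1 ± 3i.
Hence w_h = C1*cos(3*x)*exp(-x) + C2*exp(-x)*sin(3*x).
For the particular solution try w_p = A0 + A1*x + A2*x^2. Substituting and matching coefficients of each power of x gives A0 = 1/50, A1 = 2/5, A2 = 1/2, so w_p = 1/50 + x^2/2 + 2*x/5.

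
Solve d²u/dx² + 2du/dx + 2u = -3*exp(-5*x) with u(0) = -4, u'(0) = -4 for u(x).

Characteristic equation r² + 2r + 2 = 0 has discriminant (2)² - 4·(2) = -4 < 0, so r = -1 ± i.
Hence u_h = C1*cos(x)*exp(-x) + C2*exp(-x)*sin(x).
Try u_p = A*exp(-5*x). Substituting into the equation and dividing by exp(-5*x) gives A = -3/17, so u_p = -3*exp(-5*x)/17.
General solution: u = -3*exp(-5*x)/17 + C1*cos(x)*exp(-x) + C2*exp(-x)*sin(x).
Apply the initial conditions: u(0) = -3/17 + C1 = -4 and u'(0) = 15/17 + C2 - C1 = -4. Solving gives C1 = -65/17, C2 = -148/17.

u = -3*exp(-5*x)/17 - 148*exp(-x)*sin(x)/17 - 65*cos(x)*exp(-x)/17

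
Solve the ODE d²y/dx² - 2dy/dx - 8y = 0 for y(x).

Characteristic equation r² - 2r - 8 = 0 factors as (r + 2)(r - 4) = 0, so r = -2, 4.
Hence y_h = C1*exp(-2*x) + C2*exp(4*x).

y = C1*exp(-2*x) + C2*exp(4*x)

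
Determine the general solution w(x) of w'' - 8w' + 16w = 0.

Characteristic equation r² - 8r + 16 = 0 has discriminant (-8)² - 4·(16) = 0, so r = 4 is a repeated root.
Hence w_h = (C1 + C2*x)*exp(4*x).

w = C1*exp(4*x) + C2*x*exp(4*x)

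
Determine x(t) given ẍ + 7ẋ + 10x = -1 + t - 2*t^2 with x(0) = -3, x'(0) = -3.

x = -163/500 - 67*exp(-2*t)/12 - t**2/5 + 19*t/50 + 1091*exp(-5*t)/375

Characteristic equation r² + 7r + 10 = 0 factors as (r + 2)(r + 5) = 0, so r = -2, -5.
Hence x_h = C1*exp(-2*t) + C2*exp(-5*t).
For the particular solution try x_p = A0 + A1*t + A2*t^2. Substituting and matching coefficients of each power of t gives A0 = -163/500, A1 = 19/50, A2 = -1/5, so x_p = -163/500 - t^2/5 + 19*t/50.
General solution: x = -163/500 - t^2/5 + 19*t/50 + C1*exp(-2*t) + C2*exp(-5*t).
Apply the initial conditions: x(0) = -163/500 + C1 + C2 = -3 and x'(0) = 19/50 - 5*C2 - 2*C1 = -3. Solving gives C1 = -67/12, C2 = 1091/375.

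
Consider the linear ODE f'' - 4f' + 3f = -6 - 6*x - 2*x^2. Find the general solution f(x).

Characteristic equation r² - 4r + 3 = 0 factors as (r - 3)(r - 1) = 0, so r = 3, 1.
Hence f_h = C1*exp(3*x) + C2*exp(x).
For the particular solution try f_p = A0 + A1*x + A2*x^2. Substituting and matching coefficients of each power of x gives A0 = -178/27, A1 = -34/9, A2 = -2/3, so f_p = -178/27 - 34*x/9 - 2*x^2/3.

f = -178/27 - 34*x/9 - 2*x**2/3 + C1*exp(3*x) + C2*exp(x)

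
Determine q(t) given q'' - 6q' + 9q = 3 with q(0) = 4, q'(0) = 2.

Characteristic equation r² - 6r + 9 = 0 has discriminant (-6)² - 4·(9) = 0, so r = 3 is a repeated root.
Hence q_h = (C1 + C2*t)*exp(3*t).
For the particular solution try q_p = A0. Substituting and matching coefficients of each power of t gives A0 = 1/3, so q_p = 1/3.
General solution: q = 1/3 + C1*exp(3*t) + C2*t*exp(3*t).
Apply the initial conditions: q(0) = 1/3 + C1 = 4 and q'(0) = C2 + 3*C1 = 2. Solving gives C1 = 11/3, C2 = -9.

q = 1/3 + 11*exp(3*t)/3 - 9*t*exp(3*t)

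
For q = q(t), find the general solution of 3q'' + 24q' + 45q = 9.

Divide through by 3: q'' + 8q' + 15q = 3.
Characteristic equation r² + 8r + 15 = 0 factors as (r + 3)(r + 5) = 0, so r = -3, -5.
Hence q_h = C1*exp(-3*t) + C2*exp(-5*t).
For the particular solution try q_p = A0. Substituting and matching coefficients of each power of t gives A0 = 1/5, so q_p = 1/5.

q = 1/5 + C1*exp(-3*t) + C2*exp(-5*t)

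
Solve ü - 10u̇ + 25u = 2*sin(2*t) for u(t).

u = 40*cos(2*t)/841 + 42*sin(2*t)/841 + C1*exp(5*t) + C2*t*exp(5*t)

Characteristic equation r² - 10r + 25 = 0 has discriminant (-10)² - 4·(25) = 0, so r = 5 is a repeated root.
Hence u_h = (C1 + C2*t)*exp(5*t).
Try u_p = A*cos(2*t) + B*sin(2*t). Substituting and equating the coefficients of cos(2t) and sin(2t) gives A = 40/841, B = 42/841, so u_p = 40*cos(2*t)/841 + 42*sin(2*t)/841.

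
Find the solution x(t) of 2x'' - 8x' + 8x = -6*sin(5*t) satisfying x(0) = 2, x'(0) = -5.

Divide through by 2: x'' - 4x' + 4x = -3*sin(5*t).
Characteristic equation r² - 4r + 4 = 0 has discriminant (-4)² - 4·(4) = 0, so r = 2 is a repeated root.
Hence x_h = (C1 + C2*t)*exp(2*t).
Try x_p = A*cos(5*t) + B*sin(5*t). Substituting and equating the coefficients of cos(5t) and sin(5t) gives A = -60/841, B = 63/841, so x_p = -60*cos(5*t)/841 + 63*sin(5*t)/841.
General solution: x = -60*cos(5*t)/841 + 63*sin(5*t)/841 + C1*exp(2*t) + C2*t*exp(2*t).
Apply the initial conditions: x(0) = -60/841 + C1 = 2 and x'(0) = 315/841 + C2 + 2*C1 = -5. Solving gives C1 = 1742/841, C2 = -276/29.

x = -60*cos(5*t)/841 + 63*sin(5*t)/841 + 1742*exp(2*t)/841 - 276*t*exp(2*t)/29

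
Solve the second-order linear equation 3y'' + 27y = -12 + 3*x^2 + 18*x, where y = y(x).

Divide through by 3: y'' + 9y = -4 + x^2 + 6*x.
Characteristic equation r² + 9 = 0 has discriminant (0)² - 4·(9) = -36 < 0, so r = ± 3i.
Hence y_h = C1*cos(3*x) + C2*sin(3*x).
For the particular solution try y_p = A0 + A1*x + A2*x^2. Substituting and matching coefficients of each power of x gives A0 = -38/81, A1 = 2/3, A2 = 1/9, so y_p = -38/81 + x^2/9 + 2*x/3.

y = -38/81 + x**2/9 + 2*x/3 + C1*cos(3*x) + C2*sin(3*x)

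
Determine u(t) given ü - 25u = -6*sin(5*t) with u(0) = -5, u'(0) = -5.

Characteristic equation r² - 25 = 0 factors as (r + 5)(r - 5) = 0, so r = -5, 5.
Hence u_h = C1*exp(-5*t) + C2*exp(5*t).
Try u_p = A*cos(5*t) + B*sin(5*t). Substituting and equating the coefficients of cos(5t) and sin(5t) gives A = 0, B = 3/25, so u_p = 3*sin(5*t)/25.
General solution: u = 3*sin(5*t)/25 + C1*exp(-5*t) + C2*exp(5*t).
Apply the initial conditions: u(0) = C1 + C2 = -5 and u'(0) = 3/5 - 5*C1 + 5*C2 = -5. Solving gives C1 = -97/50, C2 = -153/50.

u = -153*exp(5*t)/50 - 97*exp(-5*t)/50 + 3*sin(5*t)/25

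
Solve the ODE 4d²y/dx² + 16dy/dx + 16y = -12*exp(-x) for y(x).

y = -3*exp(-x) + C1*exp(-2*x) + C2*x*exp(-2*x)

Divide through by 4: y'' + 4y' + 4y = -3*exp(-x).
Characteristic equation r² + 4r + 4 = 0 has discriminant (4)² - 4·(4) = 0, so r = -2 is a repeated root.
Hence y_h = (C1 + C2*x)*exp(-2*x).
Try y_p = A*exp(-x). Substituting into the equation and dividing by exp(-x) gives A = -3, so y_p = -3*exp(-x).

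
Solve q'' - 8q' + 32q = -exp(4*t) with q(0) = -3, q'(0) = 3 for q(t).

Characteristic equation r² - 8r + 32 = 0 has discriminant (-8)² - 4·(32) = -64 < 0, so r = 4 ± 4i.
Hence q_h = C1*cos(4*t)*exp(4*t) + C2*exp(4*t)*sin(4*t).
Try q_p = A*exp(4*t). Substituting into the equation and dividing by exp(4*t) gives A = -1/16, so q_p = -exp(4*t)/16.
General solution: q = -exp(4*t)/16 + C1*cos(4*t)*exp(4*t) + C2*exp(4*t)*sin(4*t).
Apply the initial conditions: q(0) = -1/16 + C1 = -3 and q'(0) = -1/4 + 4*C1 + 4*C2 = 3. Solving gives C1 = -47/16, C2 = 15/4.

q = -exp(4*t)/16 - 47*cos(4*t)*exp(4*t)/16 + 15*exp(4*t)*sin(4*t)/4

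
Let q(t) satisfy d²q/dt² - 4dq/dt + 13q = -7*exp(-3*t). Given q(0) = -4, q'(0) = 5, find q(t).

q = -7*exp(-3*t)/34 - 129*cos(3*t)*exp(2*t)/34 + 407*exp(2*t)*sin(3*t)/102

Characteristic equation r² - 4r + 13 = 0 has discriminant (-4)² - 4·(13) = -36 < 0, so r = 2 ± 3i.
Hence q_h = C1*cos(3*t)*exp(2*t) + C2*exp(2*t)*sin(3*t).
Try q_p = A*exp(-3*t). Substituting into the equation and dividing by exp(-3*t) gives A = -7/34, so q_p = -7*exp(-3*t)/34.
General solution: q = -7*exp(-3*t)/34 + C1*cos(3*t)*exp(2*t) + C2*exp(2*t)*sin(3*t).
Apply the initial conditions: q(0) = -7/34 + C1 = -4 and q'(0) = 21/34 + 2*C1 + 3*C2 = 5. Solving gives C1 = -129/34, C2 = 407/102.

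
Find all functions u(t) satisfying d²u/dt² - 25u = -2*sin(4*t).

Characteristic equation r² - 25 = 0 factors as (r - 5)(r + 5) = 0, so r = 5, -5.
Hence u_h = C1*exp(5*t) + C2*exp(-5*t).
Try u_p = A*cos(4*t) + B*sin(4*t). Substituting and equating the coefficients of cos(4t) and sin(4t) gives A = 0, B = 2/41, so u_p = 2*sin(4*t)/41.

u = 2*sin(4*t)/41 + C1*exp(5*t) + C2*exp(-5*t)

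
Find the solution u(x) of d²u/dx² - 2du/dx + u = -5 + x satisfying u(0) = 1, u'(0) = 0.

Characteristic equation r² - 2r + 1 = 0 has discriminant (-2)² - 4·(1) = 0, so r = 1 is a repeated root.
Hence u_h = (C1 + C2*x)*exp(x).
For the particular solution try u_p = A0 + A1*x. Substituting and matching coefficients of each power of x gives A0 = -3, A1 = 1, so u_p = -3 + x.
General solution: u = -3 + x + C1*exp(x) + C2*x*exp(x).
Apply the initial conditions: u(0) = -3 + C1 = 1 and u'(0) = 1 + C1 + C2 = 0. Solving gives C1 = 4, C2 = -5.

u = -3 + x + 4*exp(x) - 5*x*exp(x)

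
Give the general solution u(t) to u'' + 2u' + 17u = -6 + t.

u = -104/289 + t/17 + C1*cos(4*t)*exp(-t) + C2*exp(-t)*sin(4*t)

Characteristic equation r² + 2r + 17 = 0 has discriminant (2)² - 4·(17) = -64 < 0, so r = -1 ± 4i.
Hence u_h = C1*cos(4*t)*exp(-t) + C2*exp(-t)*sin(4*t).
For the particular solution try u_p = A0 + A1*t. Substituting and matching coefficients of each power of t gives A0 = -104/289, A1 = 1/17, so u_p = -104/289 + t/17.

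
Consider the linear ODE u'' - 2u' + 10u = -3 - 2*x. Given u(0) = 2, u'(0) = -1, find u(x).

Characteristic equation r² - 2r + 10 = 0 has discriminant (-2)² - 4·(10) = -36 < 0, so r = 1 ± 3i.
Hence u_h = C1*cos(3*x)*exp(x) + C2*exp(x)*sin(3*x).
For the particular solution try u_p = A0 + A1*x. Substituting and matching coefficients of each power of x gives A0 = -17/50, A1 = -1/5, so u_p = -17/50 - x/5.
General solution: u = -17/50 - x/5 + C1*cos(3*x)*exp(x) + C2*exp(x)*sin(3*x).
Apply the initial conditions: u(0) = -17/50 + C1 = 2 and u'(0) = -1/5 + C1 + 3*C2 = -1. Solving gives C1 = 117/50, C2 = -157/150.

u = -17/50 - x/5 - 157*exp(x)*sin(3*x)/150 + 117*cos(3*x)*exp(x)/50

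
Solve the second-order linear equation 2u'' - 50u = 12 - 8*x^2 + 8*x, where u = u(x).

u = -142/625 - 4*x/25 + 4*x**2/25 + C1*exp(-5*x) + C2*exp(5*x)

Divide through by 2: u'' - 25u = 6 - 4*x^2 + 4*x.
Characteristic equation r² - 25 = 0 factors as (r + 5)(r - 5) = 0, so r = -5, 5.
Hence u_h = C1*exp(-5*x) + C2*exp(5*x).
For the particular solution try u_p = A0 + A1*x + A2*x^2. Substituting and matching coefficients of each power of x gives A0 = -142/625, A1 = -4/25, A2 = 4/25, so u_p = -142/625 - 4*x/25 + 4*x^2/25.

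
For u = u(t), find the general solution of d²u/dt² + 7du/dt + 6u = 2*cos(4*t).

u = -5*cos(4*t)/221 + 14*sin(4*t)/221 + C1*exp(-6*t) + C2*exp(-t)

Characteristic equation r² + 7r + 6 = 0 factors as (r + 6)(r + 1) = 0, so r = -6, -1.
Hence u_h = C1*exp(-6*t) + C2*exp(-t).
Try u_p = A*cos(4*t) + B*sin(4*t). Substituting and equating the coefficients of cos(4t) and sin(4t) gives A = -5/221, B = 14/221, so u_p = -5*cos(4*t)/221 + 14*sin(4*t)/221.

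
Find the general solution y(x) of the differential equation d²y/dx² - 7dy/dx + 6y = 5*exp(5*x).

y = -5*exp(5*x)/4 + C1*exp(6*x) + C2*exp(x)

Characteristic equation r² - 7r + 6 = 0 factors as (r - 6)(r - 1) = 0, so r = 6, 1.
Hence y_h = C1*exp(6*x) + C2*exp(x).
Try y_p = A*exp(5*x). Substituting into the equation and dividing by exp(5*x) gives A = -5/4, so y_p = -5*exp(5*x)/4.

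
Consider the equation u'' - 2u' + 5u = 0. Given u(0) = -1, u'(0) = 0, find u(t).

Characteristic equation r² - 2r + 5 = 0 has discriminant (-2)² - 4·(5) = -16 < 0, so r = 1 ± 2i.
Hence u_h = C1*cos(2*t)*exp(t) + C2*exp(t)*sin(2*t).
Apply the initial conditions: u(0) = C1 = -1 and u'(0) = C1 + 2*C2 = 0. Solving gives C1 = -1, C2 = 1/2.

u = exp(t)*sin(2*t)/2 - cos(2*t)*exp(t)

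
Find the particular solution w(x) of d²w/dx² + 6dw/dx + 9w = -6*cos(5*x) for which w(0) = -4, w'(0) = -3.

w = -1180*exp(-3*x)/289 - 45*sin(5*x)/289 + 24*cos(5*x)/289 - 246*x*exp(-3*x)/17

Characteristic equation r² + 6r + 9 = 0 has discriminant (6)² - 4·(9) = 0, so r = -3 is a repeated root.
Hence w_h = (C1 + C2*x)*exp(-3*x).
Try w_p = A*cos(5*x) + B*sin(5*x). Substituting and equating the coefficients of cos(5x) and sin(5x) gives A = 24/289, B = -45/289, so w_p = -45*sin(5*x)/289 + 24*cos(5*x)/289.
General solution: w = -45*sin(5*x)/289 + 24*cos(5*x)/289 + C1*exp(-3*x) + C2*x*exp(-3*x).
Apply the initial conditions: w(0) = 24/289 + C1 = -4 and w'(0) = -225/289 + C2 - 3*C1 = -3. Solving gives C1 = -1180/289, C2 = -246/17.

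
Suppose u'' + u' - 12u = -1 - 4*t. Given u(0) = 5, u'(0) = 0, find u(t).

u = 1/9 + t/3 + 15*exp(-4*t)/7 + 173*exp(3*t)/63

Characteristic equation r² + r - 12 = 0 factors as (r + 4)(r - 3) = 0, so r = -4, 3.
Hence u_h = C1*exp(-4*t) + C2*exp(3*t).
For the particular solution try u_p = A0 + A1*t. Substituting and matching coefficients of each power of t gives A0 = 1/9, A1 = 1/3, so u_p = 1/9 + t/3.
General solution: u = 1/9 + t/3 + C1*exp(-4*t) + C2*exp(3*t).
Apply the initial conditions: u(0) = 1/9 + C1 + C2 = 5 and u'(0) = 1/3 - 4*C1 + 3*C2 = 0. Solving gives C1 = 15/7, C2 = 173/63.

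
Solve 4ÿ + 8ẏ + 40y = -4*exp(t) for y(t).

y = -exp(t)/13 + C1*cos(3*t)*exp(-t) + C2*exp(-t)*sin(3*t)

Divide through by 4: y'' + 2y' + 10y = -exp(t).
Characteristic equation r² + 2r + 10 = 0 has discriminant (2)² - 4·(10) = -36 < 0, so r = -1 ± 3i.
Hence y_h = C1*cos(3*t)*exp(-t) + C2*exp(-t)*sin(3*t).
Try y_p = A*exp(t). Substituting into the equation and dividing by exp(t) gives A = -1/13, so y_p = -exp(t)/13.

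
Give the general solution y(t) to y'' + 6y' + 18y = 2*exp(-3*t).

y = 2*exp(-3*t)/9 + C1*cos(3*t)*exp(-3*t) + C2*exp(-3*t)*sin(3*t)

Characteristic equation r² + 6r + 18 = 0 has discriminant (6)² - 4·(18) = -36 < 0, so r = -3 ± 3i.
Hence y_h = C1*cos(3*t)*exp(-3*t) + C2*exp(-3*t)*sin(3*t).
Try y_p = A*exp(-3*t). Substituting into the equation and dividing by exp(-3*t) gives A = 2/9, so y_p = 2*exp(-3*t)/9.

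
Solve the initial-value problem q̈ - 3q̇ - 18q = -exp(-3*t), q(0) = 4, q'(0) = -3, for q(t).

q = 80*exp(6*t)/81 + 244*exp(-3*t)/81 + t*exp(-3*t)/9

Characteristic equation r² - 3r - 18 = 0 factors as (r - 6)(r + 3) = 0, so r = 6, -3.
Hence q_h = C1*exp(6*t) + C2*exp(-3*t).
Since exp(-3*t) solves the homogeneous equation (r = -3 is a root of multiplicity 1), multiply the trial by t. Try q_p = A*t*exp(-3*t). Substituting into the equation and dividing by exp(-3*t) gives A = 1/9, so q_p = t*exp(-3*t)/9.
General solution: q = C1*exp(6*t) + C2*exp(-3*t) + t*exp(-3*t)/9.
Apply the initial conditions: q(0) = C1 + C2 = 4 and q'(0) = 1/9 - 3*C2 + 6*C1 = -3. Solving gives C1 = 80/81, C2 = 244/81.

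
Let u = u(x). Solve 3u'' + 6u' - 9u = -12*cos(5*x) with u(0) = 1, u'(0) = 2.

Divide through by 3: u'' + 2u' - 3u = -4*cos(5*x).
Characteristic equation r² + 2r - 3 = 0 factors as (r + 3)(r - 1) = 0, so r = -3, 1.
Hence u_h = C1*exp(-3*x) + C2*exp(x).
Try u_p = A*cos(5*x) + B*sin(5*x). Substituting and equating the coefficients of cos(5x) and sin(5x) gives A = 28/221, B = -10/221, so u_p = -10*sin(5*x)/221 + 28*cos(5*x)/221.
General solution: u = -10*sin(5*x)/221 + 28*cos(5*x)/221 + C1*exp(-3*x) + C2*exp(x).
Apply the initial conditions: u(0) = 28/221 + C1 + C2 = 1 and u'(0) = -50/221 + C2 - 3*C1 = 2. Solving gives C1 = -23/68, C2 = 63/52.

u = -23*exp(-3*x)/68 - 10*sin(5*x)/221 + 28*cos(5*x)/221 + 63*exp(x)/52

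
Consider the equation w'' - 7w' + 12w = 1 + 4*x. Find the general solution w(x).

w = 5/18 + x/3 + C1*exp(4*x) + C2*exp(3*x)

Characteristic equation r² - 7r + 12 = 0 factors as (r - 4)(r - 3) = 0, so r = 4, 3.
Hence w_h = C1*exp(4*x) + C2*exp(3*x).
For the particular solution try w_p = A0 + A1*x. Substituting and matching coefficients of each power of x gives A0 = 5/18, A1 = 1/3, so w_p = 5/18 + x/3.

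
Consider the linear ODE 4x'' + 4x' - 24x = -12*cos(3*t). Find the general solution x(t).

Divide through by 4: x'' + x' - 6x = -3*cos(3*t).
Characteristic equation r² + r - 6 = 0 factors as (r - 2)(r + 3) = 0, so r = 2, -3.
Hence x_h = C1*exp(2*t) + C2*exp(-3*t).
Try x_p = A*cos(3*t) + B*sin(3*t). Substituting and equating the coefficients of cos(3t) and sin(3t) gives A = 5/26, B = -1/26, so x_p = -sin(3*t)/26 + 5*cos(3*t)/26.

x = -sin(3*t)/26 + 5*cos(3*t)/26 + C1*exp(2*t) + C2*exp(-3*t)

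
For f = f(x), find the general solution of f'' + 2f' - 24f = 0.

f = C1*exp(4*x) + C2*exp(-6*x)

Characteristic equation r² + 2r - 24 = 0 factors as (r - 4)(r + 6) = 0, so r = 4, -6.
Hence f_h = C1*exp(4*x) + C2*exp(-6*x).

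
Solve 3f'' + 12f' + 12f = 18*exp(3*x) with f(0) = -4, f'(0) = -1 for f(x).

f = -106*exp(-2*x)/25 + 6*exp(3*x)/25 - 51*x*exp(-2*x)/5

Divide through by 3: f'' + 4f' + 4f = 6*exp(3*x).
Characteristic equation r² + 4r + 4 = 0 has discriminant (4)² - 4·(4) = 0, so r = -2 is a repeated root.
Hence f_h = (C1 + C2*x)*exp(-2*x).
Try f_p = A*exp(3*x). Substituting into the equation and dividing by exp(3*x) gives A = 6/25, so f_p = 6*exp(3*x)/25.
General solution: f = 6*exp(3*x)/25 + C1*exp(-2*x) + C2*x*exp(-2*x).
Apply the initial conditions: f(0) = 6/25 + C1 = -4 and f'(0) = 18/25 + C2 - 2*C1 = -1. Solving gives C1 = -106/25, C2 = -51/5.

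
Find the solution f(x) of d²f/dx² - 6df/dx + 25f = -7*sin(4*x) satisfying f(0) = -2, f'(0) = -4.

Characteristic equation r² - 6r + 25 = 0 has discriminant (-6)² - 4·(25) = -64 < 0, so r = 3 ± 4i.
Hence f_h = C1*cos(4*x)*exp(3*x) + C2*exp(3*x)*sin(4*x).
Try f_p = A*cos(4*x) + B*sin(4*x). Substituting and equating the coefficients of cos(4x) and sin(4x) gives A = -56/219, B = -7/73, so f_p = -56*cos(4*x)/219 - 7*sin(4*x)/73.
General solution: f = -56*cos(4*x)/219 - 7*sin(4*x)/73 + C1*cos(4*x)*exp(3*x) + C2*exp(3*x)*sin(4*x).
Apply the initial conditions: f(0) = -56/219 + C1 = -2 and f'(0) = -28/73 + 3*C1 + 4*C2 = -4. Solving gives C1 = -382/219, C2 = 59/146.

f = -56*cos(4*x)/219 - 7*sin(4*x)/73 - 382*cos(4*x)*exp(3*x)/219 + 59*exp(3*x)*sin(4*x)/146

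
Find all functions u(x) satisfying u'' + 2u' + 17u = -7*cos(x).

Characteristic equation r² + 2r + 17 = 0 has discriminant (2)² - 4·(17) = -64 < 0, so r = -1 ± 4i.
Hence u_h = C1*cos(4*x)*exp(-x) + C2*exp(-x)*sin(4*x).
Try u_p = A*cos(x) + B*sin(x). Substituting and equating the coefficients of cos(x) and sin(x) gives A = -28/65, B = -7/130, so u_p = -28*cos(x)/65 - 7*sin(x)/130.

u = -28*cos(x)/65 - 7*sin(x)/130 + C1*cos(4*x)*exp(-x) + C2*exp(-x)*sin(4*x)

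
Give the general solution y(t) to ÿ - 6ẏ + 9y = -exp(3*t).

Characteristic equation r² - 6r + 9 = 0 has discriminant (-6)² - 4·(9) = 0, so r = 3 is a repeated root.
Hence y_h = (C1 + C2*t)*exp(3*t).
Since exp(3*t) solves the homogeneous equation (r = 3 is a root of multiplicity 2), multiply the trial by t^2. Try y_p = A*t^2*exp(3*t). Substituting into the equation and dividing by exp(3*t) gives A = -1/2, so y_p = -t^2*exp(3*t)/2.

y = C1*exp(3*t) - t**2*exp(3*t)/2 + C2*t*exp(3*t)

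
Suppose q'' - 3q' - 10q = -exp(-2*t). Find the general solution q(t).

Characteristic equation r² - 3r - 10 = 0 factors as (r - 5)(r + 2) = 0, so r = 5, -2.
Hence q_h = C1*exp(5*t) + C2*exp(-2*t).
Since exp(-2*t) solves the homogeneous equation (r = -2 is a root of multiplicity 1), multiply the trial by t. Try q_p = A*t*exp(-2*t). Substituting into the equation and dividing by exp(-2*t) gives A = 1/7, so q_p = t*exp(-2*t)/7.

q = C1*exp(5*t) + C2*exp(-2*t) + t*exp(-2*t)/7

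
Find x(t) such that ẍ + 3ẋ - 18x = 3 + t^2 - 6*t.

Characteristic equation r² + 3r - 18 = 0 factors as (r + 6)(r - 3) = 0, so r = -6, 3.
Hence x_h = C1*exp(-6*t) + C2*exp(3*t).
For the particular solution try x_p = A0 + A1*t + A2*t^2. Substituting and matching coefficients of each power of t gives A0 = -13/108, A1 = 17/54, A2 = -1/18, so x_p = -13/108 - t^2/18 + 17*t/54.

x = -13/108 - t**2/18 + 17*t/54 + C1*exp(-6*t) + C2*exp(3*t)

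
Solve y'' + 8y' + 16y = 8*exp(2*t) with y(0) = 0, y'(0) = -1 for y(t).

y = -2*exp(-4*t)/9 + 2*exp(2*t)/9 - 7*t*exp(-4*t)/3

Characteristic equation r² + 8r + 16 = 0 has discriminant (8)² - 4·(16) = 0, so r = -4 is a repeated root.
Hence y_h = (C1 + C2*t)*exp(-4*t).
Try y_p = A*exp(2*t). Substituting into the equation and dividing by exp(2*t) gives A = 2/9, so y_p = 2*exp(2*t)/9.
General solution: y = 2*exp(2*t)/9 + C1*exp(-4*t) + C2*t*exp(-4*t).
Apply the initial conditions: y(0) = 2/9 + C1 = 0 and y'(0) = 4/9 + C2 - 4*C1 = -1. Solving gives C1 = -2/9, C2 = -7/3.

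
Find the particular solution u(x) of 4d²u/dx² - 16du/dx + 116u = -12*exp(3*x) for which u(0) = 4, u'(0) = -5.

u = -3*exp(3*x)/26 - 67*exp(2*x)*sin(5*x)/26 + 107*cos(5*x)*exp(2*x)/26

Divide through by 4: u'' - 4u' + 29u = -3*exp(3*x).
Characteristic equation r² - 4r + 29 = 0 has discriminant (-4)² - 4·(29) = -100 < 0, so r = 2 ± 5i.
Hence u_h = C1*cos(5*x)*exp(2*x) + C2*exp(2*x)*sin(5*x).
Try u_p = A*exp(3*x). Substituting into the equation and dividing by exp(3*x) gives A = -3/26, so u_p = -3*exp(3*x)/26.
General solution: u = -3*exp(3*x)/26 + C1*cos(5*x)*exp(2*x) + C2*exp(2*x)*sin(5*x).
Apply the initial conditions: u(0) = -3/26 + C1 = 4 and u'(0) = -9/26 + 2*C1 + 5*C2 = -5. Solving gives C1 = 107/26, C2 = -67/26.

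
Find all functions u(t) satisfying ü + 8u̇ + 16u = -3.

Characteristic equation r² + 8r + 16 = 0 has discriminant (8)² - 4·(16) = 0, so r = -4 is a repeated root.
Hence u_h = (C1 + C2*t)*exp(-4*t).
For the particular solution try u_p = A0. Substituting and matching coefficients of each power of t gives A0 = -3/16, so u_p = -3/16.

u = -3/16 + C1*exp(-4*t) + C2*t*exp(-4*t)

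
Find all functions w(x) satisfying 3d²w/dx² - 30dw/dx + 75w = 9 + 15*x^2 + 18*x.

w = 33/125 + x**2/5 + 2*x/5 + C1*exp(5*x) + C2*x*exp(5*x)

Divide through by 3: w'' - 10w' + 25w = 3 + 5*x^2 + 6*x.
Characteristic equation r² - 10r + 25 = 0 has discriminant (-10)² - 4·(25) = 0, so r = 5 is a repeated root.
Hence w_h = (C1 + C2*x)*exp(5*x).
For the particular solution try w_p = A0 + A1*x + A2*x^2. Substituting and matching coefficients of each power of x gives A0 = 33/125, A1 = 2/5, A2 = 1/5, so w_p = 33/125 + x^2/5 + 2*x/5.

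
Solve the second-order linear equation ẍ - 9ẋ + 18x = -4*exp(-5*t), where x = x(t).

Characteristic equation r² - 9r + 18 = 0 factors as (r - 3)(r - 6) = 0, so r = 3, 6.
Hence x_h = C1*exp(3*t) + C2*exp(6*t).
Try x_p = A*exp(-5*t). Substituting into the equation and dividing by exp(-5*t) gives A = -1/22, so x_p = -exp(-5*t)/22.

x = -exp(-5*t)/22 + C1*exp(3*t) + C2*exp(6*t)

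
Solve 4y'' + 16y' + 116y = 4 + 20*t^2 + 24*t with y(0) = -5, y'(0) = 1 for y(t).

Divide through by 4: y'' + 4y' + 29y = 1 + 5*t^2 + 6*t.
Characteristic equation r² + 4r + 29 = 0 has discriminant (4)² - 4·(29) = -100 < 0, so r = -2 ± 5i.
Hence y_h = C1*cos(5*t)*exp(-2*t) + C2*exp(-2*t)*sin(5*t).
For the particular solution try y_p = A0 + A1*t + A2*t^2. Substituting and matching coefficients of each power of t gives A0 = 15/24389, A1 = 134/841, A2 = 5/29, so y_p = 15/24389 + 5*t^2/29 + 134*t/841.
General solution: y = 15/24389 + 5*t^2/29 + 134*t/841 + C1*cos(5*t)*exp(-2*t) + C2*exp(-2*t)*sin(5*t).
Apply the initial conditions: y(0) = 15/24389 + C1 = -5 and y'(0) = 134/841 - 2*C1 + 5*C2 = 1. Solving gives C1 = -121960/24389, C2 = -223417/121945.

y = 15/24389 + 5*t**2/29 + 134*t/841 - 223417*exp(-2*t)*sin(5*t)/121945 - 121960*cos(5*t)*exp(-2*t)/24389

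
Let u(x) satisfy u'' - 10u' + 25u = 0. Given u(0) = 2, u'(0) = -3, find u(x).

Characteristic equation r² - 10r + 25 = 0 has discriminant (-10)² - 4·(25) = 0, so r = 5 is a repeated root.
Hence u_h = (C1 + C2*x)*exp(5*x).
Apply the initial conditions: u(0) = C1 = 2 and u'(0) = C2 + 5*C1 = -3. Solving gives C1 = 2, C2 = -13.

u = 2*exp(5*x) - 13*x*exp(5*x)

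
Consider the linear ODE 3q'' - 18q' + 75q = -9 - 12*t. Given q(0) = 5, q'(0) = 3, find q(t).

q = -99/625 - 4*t/25 - 7697*exp(3*t)*sin(4*t)/2500 + 3224*cos(4*t)*exp(3*t)/625

Divide through by 3: q'' - 6q' + 25q = -3 - 4*t.
Characteristic equation r² - 6r + 25 = 0 has discriminant (-6)² - 4·(25) = -64 < 0, so r = 3 ± 4i.
Hence q_h = C1*cos(4*t)*exp(3*t) + C2*exp(3*t)*sin(4*t).
For the particular solution try q_p = A0 + A1*t. Substituting and matching coefficients of each power of t gives A0 = -99/625, A1 = -4/25, so q_p = -99/625 - 4*t/25.
General solution: q = -99/625 - 4*t/25 + C1*cos(4*t)*exp(3*t) + C2*exp(3*t)*sin(4*t).
Apply the initial conditions: q(0) = -99/625 + C1 = 5 and q'(0) = -4/25 + 3*C1 + 4*C2 = 3. Solving gives C1 = 3224/625, C2 = -7697/2500.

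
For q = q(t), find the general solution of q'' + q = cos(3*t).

q = -cos(3*t)/8 + C1*cos(t) + C2*sin(t)

Characteristic equation r² + 1 = 0 has discriminant (0)² - 4·(1) = -4 < 0, so r = ± i.
Hence q_h = C1*cos(t) + C2*sin(t).
Try q_p = A*cos(3*t) + B*sin(3*t). Substituting and equating the coefficients of cos(3t) and sin(3t) gives A = -1/8, B = 0, so q_p = -cos(3*t)/8.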